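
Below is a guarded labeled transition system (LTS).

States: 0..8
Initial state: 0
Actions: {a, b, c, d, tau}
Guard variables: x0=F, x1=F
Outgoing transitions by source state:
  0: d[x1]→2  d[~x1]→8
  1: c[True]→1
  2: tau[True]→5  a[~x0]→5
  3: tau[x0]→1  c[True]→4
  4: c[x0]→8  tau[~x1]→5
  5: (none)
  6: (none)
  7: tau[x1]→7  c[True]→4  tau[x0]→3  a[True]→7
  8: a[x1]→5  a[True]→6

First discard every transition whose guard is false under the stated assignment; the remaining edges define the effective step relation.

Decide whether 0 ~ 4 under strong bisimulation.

Refine partition for ~:
  π0 = {{0,1,2,3,4,5,6,7,8}}
  π1 = {{0},{1,3},{2},{4},{5,6},{7},{8}}
  π2 = {{0},{1},{2},{3},{4},{5,6},{7},{8}}
Fixed point at round 3; 8 class(es).
[0]={0}  [4]={4}

Answer: NOT BISIMILAR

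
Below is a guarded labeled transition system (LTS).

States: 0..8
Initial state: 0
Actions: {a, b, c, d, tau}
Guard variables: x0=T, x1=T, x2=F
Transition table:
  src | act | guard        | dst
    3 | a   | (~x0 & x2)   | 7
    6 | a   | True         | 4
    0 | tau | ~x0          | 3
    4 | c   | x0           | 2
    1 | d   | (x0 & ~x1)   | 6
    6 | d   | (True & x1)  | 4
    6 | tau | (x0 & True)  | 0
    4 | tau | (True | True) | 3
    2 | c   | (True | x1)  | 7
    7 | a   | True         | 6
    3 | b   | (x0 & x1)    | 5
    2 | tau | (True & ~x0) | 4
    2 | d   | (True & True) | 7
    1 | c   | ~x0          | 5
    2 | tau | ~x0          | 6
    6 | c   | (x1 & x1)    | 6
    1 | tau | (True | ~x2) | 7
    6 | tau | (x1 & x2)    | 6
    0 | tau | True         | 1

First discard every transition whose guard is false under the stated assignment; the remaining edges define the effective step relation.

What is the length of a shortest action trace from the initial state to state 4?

Answer: 4

Trace:
Layered search for 4:
  depth 0: {0}
  depth 1: {1}
  depth 2: {7}
  depth 3: {6}
  depth 4: {4}
depth(4)=4, e.g. tau·tau·a·a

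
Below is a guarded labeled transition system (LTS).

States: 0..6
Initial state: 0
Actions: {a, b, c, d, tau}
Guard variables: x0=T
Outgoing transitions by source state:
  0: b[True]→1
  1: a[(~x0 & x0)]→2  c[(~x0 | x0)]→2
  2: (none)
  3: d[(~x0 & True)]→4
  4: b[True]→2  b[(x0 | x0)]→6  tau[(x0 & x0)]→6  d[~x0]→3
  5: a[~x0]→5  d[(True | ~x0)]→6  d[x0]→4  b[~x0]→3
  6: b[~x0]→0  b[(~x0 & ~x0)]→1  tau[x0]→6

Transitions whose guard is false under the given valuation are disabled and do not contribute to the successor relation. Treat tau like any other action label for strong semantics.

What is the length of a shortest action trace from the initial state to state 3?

Layered search for 3:
  L0 = {0}
  L1 = {1}
  L2 = {2}
3 never appears.

Answer: UNREACHABLE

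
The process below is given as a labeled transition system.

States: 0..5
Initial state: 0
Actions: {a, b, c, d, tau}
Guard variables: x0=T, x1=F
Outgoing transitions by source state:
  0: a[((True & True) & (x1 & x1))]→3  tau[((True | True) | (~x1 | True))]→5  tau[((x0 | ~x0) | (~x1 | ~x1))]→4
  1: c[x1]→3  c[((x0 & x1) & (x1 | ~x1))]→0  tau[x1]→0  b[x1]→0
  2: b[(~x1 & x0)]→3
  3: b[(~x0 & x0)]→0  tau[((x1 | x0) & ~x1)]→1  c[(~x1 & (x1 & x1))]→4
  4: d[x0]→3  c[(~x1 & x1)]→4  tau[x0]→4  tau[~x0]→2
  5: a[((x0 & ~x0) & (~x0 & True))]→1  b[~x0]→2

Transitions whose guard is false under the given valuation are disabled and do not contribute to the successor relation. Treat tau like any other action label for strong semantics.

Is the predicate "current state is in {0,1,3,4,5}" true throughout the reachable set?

Answer: INVARIANT HOLDS

Analysis:
Safe = {0,1,3,4,5}
Reachable = {0,1,3,4,5}
  0: safe
  1: safe
  3: safe
  4: safe
  5: safe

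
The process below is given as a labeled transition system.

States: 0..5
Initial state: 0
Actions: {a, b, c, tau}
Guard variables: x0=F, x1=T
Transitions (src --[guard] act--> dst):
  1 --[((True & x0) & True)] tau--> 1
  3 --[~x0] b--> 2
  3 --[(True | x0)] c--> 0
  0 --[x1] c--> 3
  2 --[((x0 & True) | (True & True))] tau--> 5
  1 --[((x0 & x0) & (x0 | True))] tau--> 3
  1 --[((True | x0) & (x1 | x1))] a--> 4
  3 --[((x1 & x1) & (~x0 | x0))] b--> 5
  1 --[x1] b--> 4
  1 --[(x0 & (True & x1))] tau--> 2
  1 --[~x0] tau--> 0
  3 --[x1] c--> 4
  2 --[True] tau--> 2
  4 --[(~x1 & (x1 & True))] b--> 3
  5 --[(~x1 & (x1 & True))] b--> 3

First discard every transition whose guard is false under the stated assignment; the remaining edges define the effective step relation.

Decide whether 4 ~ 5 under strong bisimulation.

Answer: BISIMILAR

Trace:
Compute ~ classes (split until stable):
  π0 = {{0,1,2,3,4,5}}
  π1 = {{0},{1},{2},{3},{4,5}}
5 equivalence class(es) (converged in 2)
[4]={4,5}  [5]={4,5}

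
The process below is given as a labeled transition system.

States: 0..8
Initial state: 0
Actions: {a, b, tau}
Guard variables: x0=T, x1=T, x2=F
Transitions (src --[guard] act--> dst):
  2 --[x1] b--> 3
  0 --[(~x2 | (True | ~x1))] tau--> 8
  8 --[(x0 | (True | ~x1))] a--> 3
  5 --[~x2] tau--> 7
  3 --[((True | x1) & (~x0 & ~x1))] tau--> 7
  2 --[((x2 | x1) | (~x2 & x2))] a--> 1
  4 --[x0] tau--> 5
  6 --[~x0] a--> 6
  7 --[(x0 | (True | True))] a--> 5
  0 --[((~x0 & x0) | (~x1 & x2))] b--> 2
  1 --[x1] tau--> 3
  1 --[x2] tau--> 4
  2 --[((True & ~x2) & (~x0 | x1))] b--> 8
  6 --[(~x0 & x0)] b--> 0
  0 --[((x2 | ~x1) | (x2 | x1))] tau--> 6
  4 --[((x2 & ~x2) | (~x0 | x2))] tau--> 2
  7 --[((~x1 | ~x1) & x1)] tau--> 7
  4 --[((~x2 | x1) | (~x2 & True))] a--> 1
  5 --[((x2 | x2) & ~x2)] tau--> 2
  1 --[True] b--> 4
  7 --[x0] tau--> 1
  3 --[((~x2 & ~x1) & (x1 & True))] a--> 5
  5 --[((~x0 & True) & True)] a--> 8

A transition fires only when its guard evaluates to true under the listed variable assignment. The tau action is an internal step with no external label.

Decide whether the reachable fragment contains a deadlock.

Answer: DEADLOCK at state 3

Working:
R = {0,3,6,8}
  0: tau→6  tau→8  [deg 2]
  3: ∅  [no exit]
  6: ∅  [no exit]
  8: a→3  [deg 1]
Path to 3: tau·a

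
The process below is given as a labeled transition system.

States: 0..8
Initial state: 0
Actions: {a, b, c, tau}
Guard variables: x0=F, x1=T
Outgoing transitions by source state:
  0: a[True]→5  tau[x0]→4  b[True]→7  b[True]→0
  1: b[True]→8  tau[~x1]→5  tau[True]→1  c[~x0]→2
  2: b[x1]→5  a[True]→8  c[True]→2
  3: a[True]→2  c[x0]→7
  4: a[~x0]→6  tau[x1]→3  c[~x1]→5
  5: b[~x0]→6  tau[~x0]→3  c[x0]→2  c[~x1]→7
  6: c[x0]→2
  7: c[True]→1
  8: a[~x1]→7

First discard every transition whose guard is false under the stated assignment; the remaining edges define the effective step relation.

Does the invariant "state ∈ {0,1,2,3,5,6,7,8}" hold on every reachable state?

Safe = {0,1,2,3,5,6,7,8}
Reach set: {0,1,2,3,5,6,7,8}
  0: ✓
  1: ✓
  2: ✓
  3: ✓
  5: ✓
  6: ✓
  7: ✓
  8: ✓

Answer: INVARIANT HOLDS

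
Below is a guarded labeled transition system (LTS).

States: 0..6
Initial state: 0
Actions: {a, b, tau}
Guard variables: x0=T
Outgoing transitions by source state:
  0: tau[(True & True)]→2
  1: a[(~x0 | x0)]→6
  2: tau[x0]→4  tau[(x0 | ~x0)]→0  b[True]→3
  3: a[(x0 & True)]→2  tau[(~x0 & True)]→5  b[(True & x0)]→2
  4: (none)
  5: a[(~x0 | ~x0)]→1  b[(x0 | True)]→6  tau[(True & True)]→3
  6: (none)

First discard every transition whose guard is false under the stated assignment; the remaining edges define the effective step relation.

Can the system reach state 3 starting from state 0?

Answer: REACHABLE

Trace:
9 transition(s) survive guard evaluation.
depth 0: {0}
depth 1: {2}  cumulative {0,2}
depth 2: {3,4}  cumulative {0,2,3,4}
R = {0,2,3,4}
witness 3: tau·b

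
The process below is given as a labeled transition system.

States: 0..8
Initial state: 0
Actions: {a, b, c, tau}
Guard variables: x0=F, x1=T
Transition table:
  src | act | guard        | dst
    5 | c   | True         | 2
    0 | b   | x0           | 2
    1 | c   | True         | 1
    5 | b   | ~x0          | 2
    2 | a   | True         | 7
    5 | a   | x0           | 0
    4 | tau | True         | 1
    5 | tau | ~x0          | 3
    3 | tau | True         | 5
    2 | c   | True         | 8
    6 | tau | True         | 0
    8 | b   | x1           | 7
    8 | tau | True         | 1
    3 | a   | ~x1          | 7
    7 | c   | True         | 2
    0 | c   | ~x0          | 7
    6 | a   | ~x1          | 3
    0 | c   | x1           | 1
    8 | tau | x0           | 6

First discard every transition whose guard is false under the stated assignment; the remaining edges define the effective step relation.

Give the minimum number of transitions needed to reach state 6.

Layered search for 6:
  L0 = {0}
  L1 = {1,7}
  L2 = {2}
  L3 = {8}
6 never appears.

Answer: UNREACHABLE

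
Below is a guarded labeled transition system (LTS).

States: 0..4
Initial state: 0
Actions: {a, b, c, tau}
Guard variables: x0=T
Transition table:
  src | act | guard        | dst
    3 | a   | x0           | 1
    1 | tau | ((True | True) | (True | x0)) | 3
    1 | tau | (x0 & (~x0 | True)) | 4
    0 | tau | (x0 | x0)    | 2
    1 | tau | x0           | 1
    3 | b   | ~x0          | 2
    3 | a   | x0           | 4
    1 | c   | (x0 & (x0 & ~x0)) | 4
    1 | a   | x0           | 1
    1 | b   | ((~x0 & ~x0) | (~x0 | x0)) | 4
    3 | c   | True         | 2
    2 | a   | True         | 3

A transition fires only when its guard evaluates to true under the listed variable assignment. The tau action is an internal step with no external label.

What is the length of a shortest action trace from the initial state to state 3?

Layered search for 3:
  depth 0: {0}
  depth 1: {2}
  depth 2: {3}
depth(3)=2, e.g. tau·a

Answer: 2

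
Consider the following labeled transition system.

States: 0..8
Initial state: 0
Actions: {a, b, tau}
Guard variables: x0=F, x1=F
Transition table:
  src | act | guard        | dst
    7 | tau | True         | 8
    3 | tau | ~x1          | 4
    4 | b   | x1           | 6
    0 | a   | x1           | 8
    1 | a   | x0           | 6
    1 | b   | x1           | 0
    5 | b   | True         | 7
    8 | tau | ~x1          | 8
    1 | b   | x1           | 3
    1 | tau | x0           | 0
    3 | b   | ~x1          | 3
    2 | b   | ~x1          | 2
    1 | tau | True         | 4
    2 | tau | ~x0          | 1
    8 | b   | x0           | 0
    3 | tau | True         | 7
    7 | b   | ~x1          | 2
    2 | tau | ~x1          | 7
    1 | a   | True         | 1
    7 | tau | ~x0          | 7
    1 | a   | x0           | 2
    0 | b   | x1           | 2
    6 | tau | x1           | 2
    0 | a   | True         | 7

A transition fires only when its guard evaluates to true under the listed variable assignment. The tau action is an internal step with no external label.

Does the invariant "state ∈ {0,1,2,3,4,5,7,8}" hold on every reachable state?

Allowed set {0,1,2,3,4,5,7,8}
Reach set: {0,1,2,4,7,8}
  0: ✓
  1: ✓
  2: ✓
  4: ✓
  7: ✓
  8: ✓

Answer: INVARIANT HOLDS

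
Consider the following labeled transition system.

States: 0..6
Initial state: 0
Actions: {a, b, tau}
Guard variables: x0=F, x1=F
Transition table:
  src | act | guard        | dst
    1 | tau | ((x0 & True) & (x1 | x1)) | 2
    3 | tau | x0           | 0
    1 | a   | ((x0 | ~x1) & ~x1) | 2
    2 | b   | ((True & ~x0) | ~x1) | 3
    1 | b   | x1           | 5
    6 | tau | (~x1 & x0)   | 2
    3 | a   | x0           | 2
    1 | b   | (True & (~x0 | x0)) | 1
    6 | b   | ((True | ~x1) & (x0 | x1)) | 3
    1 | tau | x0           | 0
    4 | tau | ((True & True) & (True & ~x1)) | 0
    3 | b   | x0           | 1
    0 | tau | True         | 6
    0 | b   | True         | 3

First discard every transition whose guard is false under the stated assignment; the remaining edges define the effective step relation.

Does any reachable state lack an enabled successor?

Reach set: {0,3,6}
  0: b→3  tau→6  [deg 2]
  3: ∅  [deadlock]
  6: ∅  [deadlock]
witness 3: b

Answer: DEADLOCK at state 3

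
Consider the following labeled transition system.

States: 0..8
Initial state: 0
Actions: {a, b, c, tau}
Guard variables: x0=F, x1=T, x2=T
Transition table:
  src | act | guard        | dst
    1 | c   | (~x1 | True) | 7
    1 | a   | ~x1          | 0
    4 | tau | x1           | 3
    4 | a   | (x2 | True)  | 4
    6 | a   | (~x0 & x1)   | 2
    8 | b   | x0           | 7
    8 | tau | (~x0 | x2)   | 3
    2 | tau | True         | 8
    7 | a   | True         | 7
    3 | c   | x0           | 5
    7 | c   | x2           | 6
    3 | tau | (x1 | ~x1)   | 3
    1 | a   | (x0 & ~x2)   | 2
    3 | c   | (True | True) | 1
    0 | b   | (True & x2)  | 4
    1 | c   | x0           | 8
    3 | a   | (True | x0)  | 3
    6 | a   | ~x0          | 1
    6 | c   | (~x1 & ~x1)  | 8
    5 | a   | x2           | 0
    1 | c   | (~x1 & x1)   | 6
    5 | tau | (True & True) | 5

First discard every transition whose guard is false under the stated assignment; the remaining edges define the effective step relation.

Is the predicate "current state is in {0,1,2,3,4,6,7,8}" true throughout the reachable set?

Safe = {0,1,2,3,4,6,7,8}
Reach set: {0,1,2,3,4,6,7,8}
  0: ok
  1: ok
  2: ok
  3: ok
  4: ok
  6: ok
  7: ok
  8: ok

Answer: INVARIANT HOLDS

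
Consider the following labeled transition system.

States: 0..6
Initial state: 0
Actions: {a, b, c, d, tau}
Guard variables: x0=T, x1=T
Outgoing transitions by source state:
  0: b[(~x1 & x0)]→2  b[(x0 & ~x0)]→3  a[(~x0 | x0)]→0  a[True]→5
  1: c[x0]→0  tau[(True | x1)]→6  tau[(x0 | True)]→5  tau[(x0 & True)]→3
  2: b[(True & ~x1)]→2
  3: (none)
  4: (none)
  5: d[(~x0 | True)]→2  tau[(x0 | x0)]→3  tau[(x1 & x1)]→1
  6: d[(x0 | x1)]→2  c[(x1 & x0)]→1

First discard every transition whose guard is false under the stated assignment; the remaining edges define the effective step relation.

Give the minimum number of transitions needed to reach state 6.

Answer: 3

Working:
BFS to 6:
  depth 0: {0}
  depth 1: {5}
  depth 2: {1,2,3}
  depth 3: {6}
6 enters at depth 3; path a·tau·tau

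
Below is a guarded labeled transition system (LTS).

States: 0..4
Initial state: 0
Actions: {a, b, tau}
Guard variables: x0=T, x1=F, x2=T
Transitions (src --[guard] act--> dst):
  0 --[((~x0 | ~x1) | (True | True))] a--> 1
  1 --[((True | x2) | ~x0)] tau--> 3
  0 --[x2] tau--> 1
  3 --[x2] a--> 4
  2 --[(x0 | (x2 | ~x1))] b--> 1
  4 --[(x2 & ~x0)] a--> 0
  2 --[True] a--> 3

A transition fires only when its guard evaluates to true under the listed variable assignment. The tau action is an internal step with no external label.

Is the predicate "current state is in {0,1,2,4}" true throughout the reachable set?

Inv-set: {0,1,2,4}
Reach set: {0,1,3,4}
  0: safe
  1: safe
  3: ✗ unsafe
  4: safe
counterexample path to 3: a·tau

Answer: INVARIANT VIOLATED at state 3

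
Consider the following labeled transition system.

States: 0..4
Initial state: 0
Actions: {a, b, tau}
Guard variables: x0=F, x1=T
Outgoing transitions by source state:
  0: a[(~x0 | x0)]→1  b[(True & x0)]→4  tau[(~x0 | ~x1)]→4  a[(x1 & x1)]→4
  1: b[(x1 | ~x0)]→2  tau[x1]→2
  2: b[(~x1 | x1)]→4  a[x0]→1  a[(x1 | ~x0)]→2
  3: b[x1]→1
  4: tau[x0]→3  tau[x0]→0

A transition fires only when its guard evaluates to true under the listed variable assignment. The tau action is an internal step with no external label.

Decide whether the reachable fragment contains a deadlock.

Answer: DEADLOCK at state 4

Trace:
Reachable = {0,1,2,4}
  0: a→1  a→4  tau→4  [3 out]
  1: b→2  tau→2  [2 out]
  2: a→2  b→4  [2 out]
  4: ∅  [STUCK]
trace reaching 4: a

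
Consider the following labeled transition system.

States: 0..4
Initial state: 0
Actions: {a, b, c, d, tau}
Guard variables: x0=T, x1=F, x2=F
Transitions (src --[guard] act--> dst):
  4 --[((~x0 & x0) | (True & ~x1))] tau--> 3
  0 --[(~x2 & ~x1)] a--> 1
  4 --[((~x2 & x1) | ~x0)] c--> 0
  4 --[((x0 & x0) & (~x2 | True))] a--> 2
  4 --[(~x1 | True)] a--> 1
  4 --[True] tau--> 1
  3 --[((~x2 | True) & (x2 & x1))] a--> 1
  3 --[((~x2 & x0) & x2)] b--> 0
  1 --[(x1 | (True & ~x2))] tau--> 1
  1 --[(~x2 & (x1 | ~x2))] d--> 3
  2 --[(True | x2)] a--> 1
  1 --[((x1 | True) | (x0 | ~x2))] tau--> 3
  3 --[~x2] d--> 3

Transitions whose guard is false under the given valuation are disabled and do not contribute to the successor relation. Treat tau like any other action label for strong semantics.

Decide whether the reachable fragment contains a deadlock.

Reachable = {0,1,3}
  0: a→1  [deg 1]
  1: d→3  tau→1  tau→3  [deg 3]
  3: d→3  [deg 1]

Answer: DEADLOCK-FREE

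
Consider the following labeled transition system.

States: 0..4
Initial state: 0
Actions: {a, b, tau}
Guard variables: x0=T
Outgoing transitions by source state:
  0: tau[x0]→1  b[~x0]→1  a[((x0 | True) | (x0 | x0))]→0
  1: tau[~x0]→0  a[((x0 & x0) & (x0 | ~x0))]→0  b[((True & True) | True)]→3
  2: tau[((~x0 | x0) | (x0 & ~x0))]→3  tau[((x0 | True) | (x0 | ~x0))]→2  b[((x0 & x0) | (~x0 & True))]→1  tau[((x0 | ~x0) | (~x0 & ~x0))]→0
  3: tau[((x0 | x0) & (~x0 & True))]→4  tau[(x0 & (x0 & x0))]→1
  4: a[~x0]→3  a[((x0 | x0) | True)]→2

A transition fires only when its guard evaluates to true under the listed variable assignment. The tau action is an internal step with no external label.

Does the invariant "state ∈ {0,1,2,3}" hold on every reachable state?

Answer: INVARIANT HOLDS

Working:
Inv-set: {0,1,2,3}
Reachable = {0,1,3}
  0: safe
  1: safe
  3: safe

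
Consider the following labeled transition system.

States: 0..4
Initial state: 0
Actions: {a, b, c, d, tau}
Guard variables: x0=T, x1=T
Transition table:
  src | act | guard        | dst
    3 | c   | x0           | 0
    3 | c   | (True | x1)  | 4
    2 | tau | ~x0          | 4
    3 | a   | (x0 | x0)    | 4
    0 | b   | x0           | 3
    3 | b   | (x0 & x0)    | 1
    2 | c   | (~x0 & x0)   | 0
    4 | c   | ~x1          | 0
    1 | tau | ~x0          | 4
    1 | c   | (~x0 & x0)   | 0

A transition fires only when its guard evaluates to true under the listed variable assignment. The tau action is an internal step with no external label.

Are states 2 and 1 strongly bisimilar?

Bisimulation quotient by refinement:
  round 0: {{0,1,2,3,4}}
  round 1: {{0},{1,2,4},{3}}
Fixed point at round 2; 3 class(es).
[2]={1,2,4}  [1]={1,2,4}

Answer: BISIMILAR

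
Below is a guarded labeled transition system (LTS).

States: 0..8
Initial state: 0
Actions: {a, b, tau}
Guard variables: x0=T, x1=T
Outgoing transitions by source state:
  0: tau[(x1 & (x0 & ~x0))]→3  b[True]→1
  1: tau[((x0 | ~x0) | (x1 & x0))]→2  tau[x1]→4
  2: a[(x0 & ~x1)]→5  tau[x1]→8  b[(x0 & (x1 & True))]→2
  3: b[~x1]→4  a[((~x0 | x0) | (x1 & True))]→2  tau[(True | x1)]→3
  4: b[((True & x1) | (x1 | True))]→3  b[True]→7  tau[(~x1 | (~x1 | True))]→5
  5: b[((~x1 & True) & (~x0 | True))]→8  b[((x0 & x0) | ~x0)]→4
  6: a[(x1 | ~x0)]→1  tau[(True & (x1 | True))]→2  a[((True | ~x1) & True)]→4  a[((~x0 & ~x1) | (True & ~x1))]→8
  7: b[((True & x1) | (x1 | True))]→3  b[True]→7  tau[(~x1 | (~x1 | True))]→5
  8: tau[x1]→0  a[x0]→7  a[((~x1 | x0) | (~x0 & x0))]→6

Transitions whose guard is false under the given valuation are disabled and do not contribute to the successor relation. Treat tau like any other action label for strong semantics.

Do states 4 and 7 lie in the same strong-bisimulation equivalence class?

Bisimulation quotient by refinement:
  P[0] = {{0,1,2,3,4,5,6,7,8}}
  P[1] = {{0,5},{1},{2,4,7},{3,6,8}}
  P[2] = {{0},{1},{2},{3},{4,7},{5},{6},{8}}
8 equivalence class(es) (converged in 3)
4∈{4,7}, 7∈{4,7}

Answer: BISIMILAR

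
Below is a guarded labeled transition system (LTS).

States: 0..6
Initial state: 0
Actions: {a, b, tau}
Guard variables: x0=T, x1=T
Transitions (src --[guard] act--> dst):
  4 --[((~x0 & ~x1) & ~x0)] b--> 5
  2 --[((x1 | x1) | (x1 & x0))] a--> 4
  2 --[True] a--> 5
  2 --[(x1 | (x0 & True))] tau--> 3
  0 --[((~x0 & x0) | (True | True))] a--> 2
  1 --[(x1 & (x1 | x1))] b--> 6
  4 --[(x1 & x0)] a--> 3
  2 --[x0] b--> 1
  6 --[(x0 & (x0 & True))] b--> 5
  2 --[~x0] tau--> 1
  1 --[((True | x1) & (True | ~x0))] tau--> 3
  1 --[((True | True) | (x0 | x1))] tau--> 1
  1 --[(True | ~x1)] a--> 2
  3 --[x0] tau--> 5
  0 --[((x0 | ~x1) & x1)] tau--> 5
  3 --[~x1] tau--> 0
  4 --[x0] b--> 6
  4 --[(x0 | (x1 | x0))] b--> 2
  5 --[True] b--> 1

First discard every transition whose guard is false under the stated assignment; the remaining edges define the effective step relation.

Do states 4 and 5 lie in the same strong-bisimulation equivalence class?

Refine partition for ~:
  round 0: {{0,1,2,3,4,5,6}}
  round 1: {{0},{1,2},{3},{4},{5,6}}
  round 2: {{0},{1},{2},{3},{4},{5},{6}}
Fixed point at round 3; 7 class(es).
class of 4: {4}; class of 5: {5}

Answer: NOT BISIMILAR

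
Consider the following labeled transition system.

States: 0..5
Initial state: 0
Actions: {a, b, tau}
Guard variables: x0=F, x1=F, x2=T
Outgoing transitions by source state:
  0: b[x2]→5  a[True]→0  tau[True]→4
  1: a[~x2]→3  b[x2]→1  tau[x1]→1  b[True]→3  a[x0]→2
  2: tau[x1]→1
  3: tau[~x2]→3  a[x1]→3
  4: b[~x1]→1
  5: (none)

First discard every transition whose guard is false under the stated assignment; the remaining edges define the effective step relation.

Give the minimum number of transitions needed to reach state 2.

BFS to 2:
  Layer 0: {0}
  Layer 1: {4,5}
  Layer 2: {1}
  Layer 3: {3}
2 never appears.

Answer: UNREACHABLE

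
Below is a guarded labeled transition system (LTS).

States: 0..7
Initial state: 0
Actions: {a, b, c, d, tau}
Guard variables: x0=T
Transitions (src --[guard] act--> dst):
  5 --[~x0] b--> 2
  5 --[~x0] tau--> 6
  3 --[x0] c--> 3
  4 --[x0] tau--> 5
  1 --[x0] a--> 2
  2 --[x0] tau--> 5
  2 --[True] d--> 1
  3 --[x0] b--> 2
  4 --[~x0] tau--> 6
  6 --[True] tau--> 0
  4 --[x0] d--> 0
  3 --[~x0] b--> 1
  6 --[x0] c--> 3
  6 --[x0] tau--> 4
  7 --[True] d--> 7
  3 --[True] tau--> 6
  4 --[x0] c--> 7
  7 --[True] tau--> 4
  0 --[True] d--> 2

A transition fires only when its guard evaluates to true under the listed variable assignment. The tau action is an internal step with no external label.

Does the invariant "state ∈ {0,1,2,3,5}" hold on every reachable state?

Safe = {0,1,2,3,5}
Reachable = {0,1,2,5}
  0: safe
  1: safe
  2: safe
  5: safe

Answer: INVARIANT HOLDS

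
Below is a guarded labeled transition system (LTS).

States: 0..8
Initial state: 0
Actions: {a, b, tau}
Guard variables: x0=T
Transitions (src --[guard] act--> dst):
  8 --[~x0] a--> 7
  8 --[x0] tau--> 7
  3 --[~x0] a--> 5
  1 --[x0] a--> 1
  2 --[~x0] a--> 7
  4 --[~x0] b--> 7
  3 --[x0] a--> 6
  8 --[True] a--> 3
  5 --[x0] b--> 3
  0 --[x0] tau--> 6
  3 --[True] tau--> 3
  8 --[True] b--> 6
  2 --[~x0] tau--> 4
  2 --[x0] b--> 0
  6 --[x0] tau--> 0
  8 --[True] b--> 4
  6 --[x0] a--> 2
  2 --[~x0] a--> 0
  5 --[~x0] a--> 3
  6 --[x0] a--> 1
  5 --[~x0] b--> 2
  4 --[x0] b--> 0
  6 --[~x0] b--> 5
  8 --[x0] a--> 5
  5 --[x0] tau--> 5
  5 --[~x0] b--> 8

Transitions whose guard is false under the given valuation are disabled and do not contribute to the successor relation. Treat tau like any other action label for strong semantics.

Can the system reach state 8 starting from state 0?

After dropping false guards: 16 live edges.
Layer 0: {0}
Layer 1: {6}  total {0,6}
Layer 2: {1,2}  total {0,1,2,6}
Reach set: {0,1,2,6}

Answer: UNREACHABLE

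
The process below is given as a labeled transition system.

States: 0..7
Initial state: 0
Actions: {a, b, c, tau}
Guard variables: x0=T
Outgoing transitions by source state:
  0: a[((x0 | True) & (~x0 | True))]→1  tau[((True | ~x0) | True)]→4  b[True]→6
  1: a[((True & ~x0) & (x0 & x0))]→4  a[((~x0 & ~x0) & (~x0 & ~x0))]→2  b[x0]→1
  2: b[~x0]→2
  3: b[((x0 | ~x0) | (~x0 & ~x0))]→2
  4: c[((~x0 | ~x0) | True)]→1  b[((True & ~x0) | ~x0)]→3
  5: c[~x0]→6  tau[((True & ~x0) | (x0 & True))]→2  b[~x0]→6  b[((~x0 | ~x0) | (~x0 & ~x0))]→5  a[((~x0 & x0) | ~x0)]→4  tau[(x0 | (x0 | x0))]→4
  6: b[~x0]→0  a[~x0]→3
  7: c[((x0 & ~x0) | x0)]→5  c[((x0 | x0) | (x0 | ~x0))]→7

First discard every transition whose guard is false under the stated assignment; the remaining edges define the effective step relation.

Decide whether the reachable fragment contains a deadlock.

Reach set: {0,1,4,6}
  0: a→1  b→6  tau→4  [deg 3]
  1: b→1  [deg 1]
  4: c→1  [deg 1]
  6: ∅  [STUCK]
Path to 6: b

Answer: DEADLOCK at state 6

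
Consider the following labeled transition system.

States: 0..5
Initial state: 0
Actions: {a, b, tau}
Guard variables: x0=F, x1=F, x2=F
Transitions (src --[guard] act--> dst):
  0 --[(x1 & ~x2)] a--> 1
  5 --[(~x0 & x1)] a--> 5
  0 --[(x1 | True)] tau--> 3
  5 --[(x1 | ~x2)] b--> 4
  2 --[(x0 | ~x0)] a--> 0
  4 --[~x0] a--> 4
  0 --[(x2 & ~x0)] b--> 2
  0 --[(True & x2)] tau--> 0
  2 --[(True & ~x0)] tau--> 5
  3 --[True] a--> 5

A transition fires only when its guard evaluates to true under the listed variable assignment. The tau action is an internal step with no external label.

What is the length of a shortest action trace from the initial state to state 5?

BFS to 5:
  Layer 0: {0}
  Layer 1: {3}
  Layer 2: {5}
first hit 5 at d=2 via tau·a

Answer: 2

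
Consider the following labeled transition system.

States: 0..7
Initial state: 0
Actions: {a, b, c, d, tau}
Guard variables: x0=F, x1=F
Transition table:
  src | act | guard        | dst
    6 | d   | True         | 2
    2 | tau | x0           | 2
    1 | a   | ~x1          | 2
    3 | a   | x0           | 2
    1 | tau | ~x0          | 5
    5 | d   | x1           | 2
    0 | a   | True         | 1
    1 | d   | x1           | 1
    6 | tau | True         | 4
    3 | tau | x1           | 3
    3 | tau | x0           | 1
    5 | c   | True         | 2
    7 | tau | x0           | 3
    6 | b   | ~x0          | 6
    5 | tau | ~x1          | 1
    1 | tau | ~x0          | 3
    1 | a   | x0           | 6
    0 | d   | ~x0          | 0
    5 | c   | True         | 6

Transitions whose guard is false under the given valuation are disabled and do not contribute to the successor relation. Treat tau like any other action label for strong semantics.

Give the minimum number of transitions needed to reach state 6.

Layered search for 6:
  depth 0: {0}
  depth 1: {1}
  depth 2: {2,3,5}
  depth 3: {6}
depth(6)=3, e.g. a·tau·c

Answer: 3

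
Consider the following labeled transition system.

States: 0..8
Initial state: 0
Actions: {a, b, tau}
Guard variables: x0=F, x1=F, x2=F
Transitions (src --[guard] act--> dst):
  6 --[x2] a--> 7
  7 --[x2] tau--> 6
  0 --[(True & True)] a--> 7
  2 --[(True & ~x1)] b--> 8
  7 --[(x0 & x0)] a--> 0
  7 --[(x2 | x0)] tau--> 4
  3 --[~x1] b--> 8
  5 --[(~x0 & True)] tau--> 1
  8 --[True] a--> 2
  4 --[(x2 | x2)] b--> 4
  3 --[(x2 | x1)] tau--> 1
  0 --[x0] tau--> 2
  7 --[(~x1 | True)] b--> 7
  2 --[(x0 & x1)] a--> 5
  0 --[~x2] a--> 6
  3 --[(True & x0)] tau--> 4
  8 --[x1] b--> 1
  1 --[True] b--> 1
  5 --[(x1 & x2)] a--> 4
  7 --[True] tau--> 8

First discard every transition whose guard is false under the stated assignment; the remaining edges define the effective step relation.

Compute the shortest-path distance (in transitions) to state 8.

Answer: 2

Analysis:
BFS to 8:
  depth 0: {0}
  depth 1: {6,7}
  depth 2: {8}
8 enters at depth 2; path a·tau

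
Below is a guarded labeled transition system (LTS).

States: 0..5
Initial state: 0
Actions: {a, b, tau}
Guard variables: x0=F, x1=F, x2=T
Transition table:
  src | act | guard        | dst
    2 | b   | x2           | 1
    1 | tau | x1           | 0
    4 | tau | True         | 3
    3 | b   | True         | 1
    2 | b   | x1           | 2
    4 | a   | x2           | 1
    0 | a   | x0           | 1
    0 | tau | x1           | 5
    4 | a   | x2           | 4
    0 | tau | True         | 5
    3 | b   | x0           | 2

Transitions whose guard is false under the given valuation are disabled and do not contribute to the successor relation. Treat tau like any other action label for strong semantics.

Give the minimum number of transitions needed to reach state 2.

Breadth-first toward 2:
  L0 = {0}
  L1 = {5}
2 never appears.

Answer: UNREACHABLE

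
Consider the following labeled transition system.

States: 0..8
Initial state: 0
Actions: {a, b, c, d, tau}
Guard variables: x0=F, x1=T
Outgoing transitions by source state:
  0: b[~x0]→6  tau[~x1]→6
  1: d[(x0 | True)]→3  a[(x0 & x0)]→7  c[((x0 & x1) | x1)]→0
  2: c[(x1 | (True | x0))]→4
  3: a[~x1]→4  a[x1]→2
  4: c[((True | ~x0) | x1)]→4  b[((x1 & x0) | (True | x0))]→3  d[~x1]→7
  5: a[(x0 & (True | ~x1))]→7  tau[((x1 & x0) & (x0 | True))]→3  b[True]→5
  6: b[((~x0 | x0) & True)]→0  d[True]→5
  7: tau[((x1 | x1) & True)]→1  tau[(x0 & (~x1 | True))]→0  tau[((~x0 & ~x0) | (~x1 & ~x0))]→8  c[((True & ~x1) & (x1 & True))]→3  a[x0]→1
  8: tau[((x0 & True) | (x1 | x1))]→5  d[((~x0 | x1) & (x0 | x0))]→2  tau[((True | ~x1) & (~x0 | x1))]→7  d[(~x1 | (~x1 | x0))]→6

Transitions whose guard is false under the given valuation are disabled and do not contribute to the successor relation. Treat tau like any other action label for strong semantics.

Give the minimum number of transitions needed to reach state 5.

BFS to 5:
  Layer 0: {0}
  Layer 1: {6}
  Layer 2: {5}
5 enters at depth 2; path b·d

Answer: 2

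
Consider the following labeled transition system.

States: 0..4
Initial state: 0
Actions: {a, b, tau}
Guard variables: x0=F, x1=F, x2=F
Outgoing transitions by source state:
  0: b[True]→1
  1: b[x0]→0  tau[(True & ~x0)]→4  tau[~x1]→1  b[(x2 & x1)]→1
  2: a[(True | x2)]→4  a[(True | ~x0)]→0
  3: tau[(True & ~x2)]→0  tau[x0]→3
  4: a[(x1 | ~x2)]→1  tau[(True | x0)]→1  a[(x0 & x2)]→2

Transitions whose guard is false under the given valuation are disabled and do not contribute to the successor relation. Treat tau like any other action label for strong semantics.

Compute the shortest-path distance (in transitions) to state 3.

BFS to 3:
  depth 0: {0}
  depth 1: {1}
  depth 2: {4}
3 never appears.

Answer: UNREACHABLE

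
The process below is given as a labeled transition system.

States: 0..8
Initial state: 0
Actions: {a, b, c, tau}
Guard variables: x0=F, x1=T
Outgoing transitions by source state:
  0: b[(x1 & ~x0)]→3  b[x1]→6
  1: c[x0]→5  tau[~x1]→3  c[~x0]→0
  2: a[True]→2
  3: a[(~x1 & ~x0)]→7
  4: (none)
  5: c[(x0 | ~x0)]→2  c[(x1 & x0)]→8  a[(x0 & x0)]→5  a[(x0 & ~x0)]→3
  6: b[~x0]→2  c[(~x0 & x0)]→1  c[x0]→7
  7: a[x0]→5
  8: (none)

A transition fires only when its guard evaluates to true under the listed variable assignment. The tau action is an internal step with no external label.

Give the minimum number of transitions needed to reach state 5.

Breadth-first toward 5:
  depth 0: {0}
  depth 1: {3,6}
  depth 2: {2}
5 never appears.

Answer: UNREACHABLE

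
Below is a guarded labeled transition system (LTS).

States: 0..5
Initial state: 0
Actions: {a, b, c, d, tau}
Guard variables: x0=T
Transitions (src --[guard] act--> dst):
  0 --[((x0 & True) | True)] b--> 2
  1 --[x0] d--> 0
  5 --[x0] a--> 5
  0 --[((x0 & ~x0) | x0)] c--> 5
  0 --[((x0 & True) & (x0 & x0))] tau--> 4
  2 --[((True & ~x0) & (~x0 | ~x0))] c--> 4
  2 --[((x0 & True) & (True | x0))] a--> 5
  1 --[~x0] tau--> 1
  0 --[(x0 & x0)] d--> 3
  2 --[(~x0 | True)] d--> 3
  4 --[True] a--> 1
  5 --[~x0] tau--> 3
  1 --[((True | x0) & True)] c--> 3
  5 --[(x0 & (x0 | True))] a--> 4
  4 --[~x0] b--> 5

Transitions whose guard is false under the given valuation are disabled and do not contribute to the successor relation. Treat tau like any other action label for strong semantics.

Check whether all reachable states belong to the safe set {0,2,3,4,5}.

Safe = {0,2,3,4,5}
R = {0,1,2,3,4,5}
  0: ✓
  1: outside
  2: ✓
  3: ✓
  4: ✓
  5: ✓
witness against invariant: tau·a → 1

Answer: INVARIANT VIOLATED at state 1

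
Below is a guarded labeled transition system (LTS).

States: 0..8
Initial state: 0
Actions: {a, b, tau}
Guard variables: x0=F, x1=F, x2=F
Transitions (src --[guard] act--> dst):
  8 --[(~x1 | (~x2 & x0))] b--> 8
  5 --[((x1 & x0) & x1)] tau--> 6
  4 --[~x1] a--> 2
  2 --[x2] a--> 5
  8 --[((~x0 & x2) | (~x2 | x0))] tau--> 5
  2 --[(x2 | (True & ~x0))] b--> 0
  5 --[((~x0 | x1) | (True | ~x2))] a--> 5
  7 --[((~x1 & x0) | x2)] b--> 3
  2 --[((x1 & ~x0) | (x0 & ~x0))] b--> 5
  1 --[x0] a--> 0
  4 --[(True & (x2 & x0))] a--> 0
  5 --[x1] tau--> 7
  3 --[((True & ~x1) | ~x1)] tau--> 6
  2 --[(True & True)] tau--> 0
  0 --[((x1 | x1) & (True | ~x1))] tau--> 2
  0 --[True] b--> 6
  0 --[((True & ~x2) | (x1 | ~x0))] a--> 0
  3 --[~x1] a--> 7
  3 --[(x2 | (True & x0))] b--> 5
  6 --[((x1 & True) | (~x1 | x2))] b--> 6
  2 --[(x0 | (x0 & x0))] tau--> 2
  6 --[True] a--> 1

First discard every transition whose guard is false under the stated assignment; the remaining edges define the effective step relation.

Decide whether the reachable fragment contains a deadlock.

Reach set: {0,1,6}
  0: a→0  b→6  [2 exit(s)]
  1: ∅  [deadlock]
  6: a→1  b→6  [2 exit(s)]
witness 1: b·a

Answer: DEADLOCK at state 1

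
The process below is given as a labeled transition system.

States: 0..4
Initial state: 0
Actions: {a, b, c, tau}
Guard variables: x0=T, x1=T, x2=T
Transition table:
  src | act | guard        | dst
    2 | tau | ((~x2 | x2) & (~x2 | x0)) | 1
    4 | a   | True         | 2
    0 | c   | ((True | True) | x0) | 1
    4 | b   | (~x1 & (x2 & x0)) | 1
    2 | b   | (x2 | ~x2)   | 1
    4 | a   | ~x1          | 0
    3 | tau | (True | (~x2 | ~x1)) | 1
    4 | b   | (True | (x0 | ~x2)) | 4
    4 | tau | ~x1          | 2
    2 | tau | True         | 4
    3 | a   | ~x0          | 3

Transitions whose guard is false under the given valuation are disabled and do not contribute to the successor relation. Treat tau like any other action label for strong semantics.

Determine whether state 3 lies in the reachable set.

Answer: UNREACHABLE

Trace:
7 transition(s) survive guard evaluation.
depth 0: {0}
depth 1: {1}  cumulative {0,1}
R = {0,1}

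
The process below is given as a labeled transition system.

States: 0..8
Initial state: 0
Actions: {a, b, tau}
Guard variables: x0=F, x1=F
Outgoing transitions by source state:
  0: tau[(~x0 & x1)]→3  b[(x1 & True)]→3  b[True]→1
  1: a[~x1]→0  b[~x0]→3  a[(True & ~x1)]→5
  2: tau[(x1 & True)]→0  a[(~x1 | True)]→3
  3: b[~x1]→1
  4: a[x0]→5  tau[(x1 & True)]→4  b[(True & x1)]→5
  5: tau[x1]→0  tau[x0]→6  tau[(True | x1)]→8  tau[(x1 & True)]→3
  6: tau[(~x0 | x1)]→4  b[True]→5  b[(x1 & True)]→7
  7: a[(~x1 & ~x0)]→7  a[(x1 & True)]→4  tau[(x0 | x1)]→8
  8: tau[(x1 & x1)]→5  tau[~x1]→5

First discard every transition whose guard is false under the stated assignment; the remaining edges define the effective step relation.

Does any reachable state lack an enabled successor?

Answer: DEADLOCK-FREE

Trace:
Reachable = {0,1,3,5,8}
  0: b→1  [deg 1]
  1: a→0  a→5  b→3  [deg 3]
  3: b→1  [deg 1]
  5: tau→8  [deg 1]
  8: tau→5  [deg 1]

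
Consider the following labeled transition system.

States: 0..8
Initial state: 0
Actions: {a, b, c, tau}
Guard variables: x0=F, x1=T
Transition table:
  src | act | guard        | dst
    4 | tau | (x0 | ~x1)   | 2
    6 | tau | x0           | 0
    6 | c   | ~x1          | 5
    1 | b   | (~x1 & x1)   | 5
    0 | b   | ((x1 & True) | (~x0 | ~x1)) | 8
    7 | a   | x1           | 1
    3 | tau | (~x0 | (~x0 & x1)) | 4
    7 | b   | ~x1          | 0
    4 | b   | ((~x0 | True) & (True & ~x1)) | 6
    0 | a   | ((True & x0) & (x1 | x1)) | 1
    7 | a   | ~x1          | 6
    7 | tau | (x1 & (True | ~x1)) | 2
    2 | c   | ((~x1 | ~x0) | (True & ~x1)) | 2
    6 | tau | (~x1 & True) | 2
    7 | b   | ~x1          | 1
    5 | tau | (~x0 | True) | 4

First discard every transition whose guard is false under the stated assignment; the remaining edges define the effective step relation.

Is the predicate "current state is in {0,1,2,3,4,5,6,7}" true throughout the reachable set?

Inv-set: {0,1,2,3,4,5,6,7}
Reachable = {0,8}
  0: ✓
  8: VIOLATES
counterexample path to 8: b

Answer: INVARIANT VIOLATED at state 8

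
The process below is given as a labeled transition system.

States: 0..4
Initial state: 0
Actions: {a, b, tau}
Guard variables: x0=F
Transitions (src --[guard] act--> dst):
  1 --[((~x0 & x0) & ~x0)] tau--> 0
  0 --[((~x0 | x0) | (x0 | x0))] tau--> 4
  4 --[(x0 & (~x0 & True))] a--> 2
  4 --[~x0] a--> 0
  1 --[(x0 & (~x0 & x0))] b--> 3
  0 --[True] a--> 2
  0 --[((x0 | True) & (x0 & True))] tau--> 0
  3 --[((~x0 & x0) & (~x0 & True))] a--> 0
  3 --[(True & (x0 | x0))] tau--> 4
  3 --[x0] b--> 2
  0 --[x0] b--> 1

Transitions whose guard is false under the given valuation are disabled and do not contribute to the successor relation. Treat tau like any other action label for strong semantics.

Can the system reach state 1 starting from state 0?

Answer: UNREACHABLE

Analysis:
After dropping false guards: 3 live edges.
depth 0: {0}
depth 1: {2,4}  total {0,2,4}
Reach set: {0,2,4}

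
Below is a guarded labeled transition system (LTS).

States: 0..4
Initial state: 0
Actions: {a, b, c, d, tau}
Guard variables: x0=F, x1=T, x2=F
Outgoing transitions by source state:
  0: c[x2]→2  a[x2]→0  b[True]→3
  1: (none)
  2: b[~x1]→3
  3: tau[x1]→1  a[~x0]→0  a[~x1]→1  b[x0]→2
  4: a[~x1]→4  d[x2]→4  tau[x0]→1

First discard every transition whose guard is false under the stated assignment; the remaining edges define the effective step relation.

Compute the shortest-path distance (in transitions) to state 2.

Answer: UNREACHABLE

Working:
BFS to 2:
  depth 0: {0}
  depth 1: {3}
  depth 2: {1}
2 never appears.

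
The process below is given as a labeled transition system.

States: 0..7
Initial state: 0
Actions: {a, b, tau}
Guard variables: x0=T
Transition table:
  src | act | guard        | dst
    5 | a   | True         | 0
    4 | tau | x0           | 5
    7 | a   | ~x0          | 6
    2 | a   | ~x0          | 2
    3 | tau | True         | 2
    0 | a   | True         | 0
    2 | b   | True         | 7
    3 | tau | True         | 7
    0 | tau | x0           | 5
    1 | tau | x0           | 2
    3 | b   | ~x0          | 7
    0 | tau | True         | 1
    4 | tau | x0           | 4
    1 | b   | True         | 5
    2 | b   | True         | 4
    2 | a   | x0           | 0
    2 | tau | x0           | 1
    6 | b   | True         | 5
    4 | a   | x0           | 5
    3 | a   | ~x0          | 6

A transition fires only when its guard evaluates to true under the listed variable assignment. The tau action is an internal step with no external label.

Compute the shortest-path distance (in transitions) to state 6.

Answer: UNREACHABLE

Trace:
BFS to 6:
  Layer 0: {0}
  Layer 1: {1,5}
  Layer 2: {2}
  Layer 3: {4,7}
6 never appears.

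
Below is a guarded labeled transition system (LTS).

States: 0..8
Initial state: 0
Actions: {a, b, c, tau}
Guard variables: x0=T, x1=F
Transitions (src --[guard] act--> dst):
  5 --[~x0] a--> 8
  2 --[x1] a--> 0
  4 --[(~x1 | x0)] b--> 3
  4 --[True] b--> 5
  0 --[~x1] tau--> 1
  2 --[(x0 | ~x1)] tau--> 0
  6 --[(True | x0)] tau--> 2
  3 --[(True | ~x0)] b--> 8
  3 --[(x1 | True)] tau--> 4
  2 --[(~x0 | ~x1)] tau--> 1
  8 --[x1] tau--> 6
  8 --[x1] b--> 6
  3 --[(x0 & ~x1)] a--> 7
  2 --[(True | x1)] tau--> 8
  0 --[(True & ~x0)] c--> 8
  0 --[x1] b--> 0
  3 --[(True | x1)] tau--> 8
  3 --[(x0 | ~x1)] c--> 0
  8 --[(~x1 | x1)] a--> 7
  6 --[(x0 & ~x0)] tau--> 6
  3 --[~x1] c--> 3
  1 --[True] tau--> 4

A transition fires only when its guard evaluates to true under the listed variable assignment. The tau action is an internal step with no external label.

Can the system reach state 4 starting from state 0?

After dropping false guards: 15 live edges.
Layer 0: {0}
Layer 1: {1}  cumulative {0,1}
Layer 2: {4}  cumulative {0,1,4}
Layer 3: {3,5}  cumulative {0,1,3,4,5}
Layer 4: {7,8}  cumulative {0,1,3,4,5,7,8}
Reach set: {0,1,3,4,5,7,8}
witness 4: tau·tau

Answer: REACHABLE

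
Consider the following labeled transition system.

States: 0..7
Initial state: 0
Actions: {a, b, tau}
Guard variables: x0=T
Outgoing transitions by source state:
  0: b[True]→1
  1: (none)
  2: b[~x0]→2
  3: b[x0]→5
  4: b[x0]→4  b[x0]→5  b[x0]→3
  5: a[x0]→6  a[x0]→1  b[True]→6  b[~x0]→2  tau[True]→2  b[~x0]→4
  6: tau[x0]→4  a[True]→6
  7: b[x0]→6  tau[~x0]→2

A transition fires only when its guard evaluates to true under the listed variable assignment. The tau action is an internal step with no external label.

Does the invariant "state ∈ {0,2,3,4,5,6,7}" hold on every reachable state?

Safe = {0,2,3,4,5,6,7}
Reachable = {0,1}
  0: safe
  1: VIOLATES
counterexample path to 1: b

Answer: INVARIANT VIOLATED at state 1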